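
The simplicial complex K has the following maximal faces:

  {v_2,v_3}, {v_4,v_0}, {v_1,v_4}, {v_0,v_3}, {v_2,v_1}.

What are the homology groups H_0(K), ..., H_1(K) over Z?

K has 5 vertices, 5 edges.
rank ∂_0 = 0, rank ∂_1 = 4 ⇒ b_0 = 5 − 0 − 4 = 1; all invariant factors of ∂_1 are 1 so no torsion. So H_0 = Z.
rank ∂_1 = 4, rank ∂_2 = 0 ⇒ b_1 = 5 − 4 − 0 = 1. So H_1 = Z.

H_0 = Z,  H_1 = Z.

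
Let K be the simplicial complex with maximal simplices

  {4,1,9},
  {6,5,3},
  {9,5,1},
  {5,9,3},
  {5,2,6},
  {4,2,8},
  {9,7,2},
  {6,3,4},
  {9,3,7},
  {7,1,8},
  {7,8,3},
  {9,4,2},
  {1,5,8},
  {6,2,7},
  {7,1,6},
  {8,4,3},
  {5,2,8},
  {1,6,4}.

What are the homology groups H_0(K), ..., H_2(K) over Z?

Order the vertices as 1 < 2 < 3 < 4 < 5 < 6 < 7 < 8 < 9. Listing each simplex with vertices in this order, K has dimension 2 with simplices:

  0-simplices (9): [1], [2], [3], [4], [5], [6], [7], [8], [9]
  1-simplices (27): (27 of them)
  2-simplices (18): [1,4,6], [1,4,9], [1,5,8], [1,5,9], [1,6,7], [1,7,8], [2,4,8], [2,4,9], [2,5,6], [2,5,8], [2,6,7], [2,7,9], [3,4,6], [3,4,8], [3,5,6], [3,5,9], [3,7,8], [3,7,9]

giving chain groups C_0 ≅ Z^9, C_1 ≅ Z^27, C_2 ≅ Z^18.

Boundary ∂_1: C_1 → C_0 is given by ∂[p,q] = [q] − [p]. For instance
  ∂[6,7] = [7] − [6].
This gives a 9×27 integer matrix of rank 8; reducing to Smith normal form yields diagonal entries (1,1,1,1,1,1,1,1).

Boundary ∂_2: C_2 → C_1 acts by ∂[p,q,r] = [q,r] − [p,r] + [p,q]. For instance
  ∂[2,6,7] = [6,7] − [2,7] + [2,6],
  ∂[1,5,8] = [5,8] − [1,8] + [1,5].
The resulting 27×18 matrix has rank 17, and its Smith normal form has invariant factors (1,1,1,1,1,1,1,1,1,1,1,1,1,1,1,1,1).

Computing H_k = (kernel of ∂_k) / (image of ∂_{k+1}):

  H_0: rank C_0 − rank ∂_1 = 9 − 8 = 1, and the invariant factors of ∂_1 are all 1, so H_0 = Z.
  H_1: rank ker ∂_1 − rank ∂_2 = (27 − 8) − 17 = 2, and the invariant factors of ∂_2 are all 1, so H_1 = Z^2.
  H_2: rank ker ∂_2 − rank ∂_3 = (18 − 17) − 0 = 1, and there is no ∂_3, so H_2 = Z.

As a check, the Euler characteristic is 9 − 27 + 18 = 0, which agrees with 1 − 2 + 1 = 0.

H_0 = Z,  H_1 = Z^2,  H_2 = Z.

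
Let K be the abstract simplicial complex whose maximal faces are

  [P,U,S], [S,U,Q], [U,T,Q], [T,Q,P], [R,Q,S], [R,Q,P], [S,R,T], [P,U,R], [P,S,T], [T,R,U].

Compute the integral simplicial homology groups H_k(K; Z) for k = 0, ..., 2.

We work with the vertex ordering P < Q < R < S < T < U. The simplices of K, each written with vertices in increasing order, are:

  0-simplices (6): P, Q, R, S, T, U
  1-simplices (15): PQ, PR, PS, PT, PU, QR, QS, QT, QU, RS, RT, RU, ST, SU, TU
  2-simplices (10): PQR, PQT, PRU, PST, PSU, QRS, QSU, QTU, RST, RTU

giving chain groups C_0 ≅ Z^6, C_1 ≅ Z^15, C_2 ≅ Z^10.

The boundary map ∂_1: C_1 → C_0 maps an edge to its endpoints' difference, ∂[p,q] = q − p.
The resulting 6×15 matrix has rank 5, and its Smith normal form has invariant factors (1,1,1,1,1).

∂_2: C_2 → C_1 acts by ∂[p,q,r] = [q,r] − [p,r] + [p,q]. For instance
  ∂PST = ST − PT + PS,
  ∂PQR = QR − PR + PQ.
This gives a 15×10 integer matrix of rank 10; reducing to Smith normal form yields diagonal entries (1,1,1,1,1,1,1,1,1,2).

Reading off H_k = ker ∂_k / im ∂_{k+1}:

  H_0: rank C_0 − rank ∂_1 = 6 − 5 = 1, and the invariant factors of ∂_1 are all 1, so H_0 ≅ Z.
  H_1: rank ker ∂_1 − rank ∂_2 = (15 − 5) − 10 = 0, and ∂_2 has invariant factor 2 > 1, so H_1 ≅ Z/2.
  H_2: rank ker ∂_2 − rank ∂_3 = (10 − 10) − 0 = 0, and there is no ∂_3, so H_2 ≅ 0.

As a check, the Euler characteristic is 6 − 15 + 10 = 1, which agrees with 1 − 0 + 0 = 1.

H_0 ≅ Z,  H_1 ≅ Z/2,  H_2 = 0.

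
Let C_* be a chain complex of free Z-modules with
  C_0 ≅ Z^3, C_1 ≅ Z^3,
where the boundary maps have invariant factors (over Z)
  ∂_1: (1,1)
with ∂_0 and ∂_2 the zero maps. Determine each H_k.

H_0 ≅ Z,  H_1 ≅ Z.

H_0: b_0 = 3 − 0 − 2 = 1; torsion from ∂_1 factors > 1: none. So H_0 ≅ Z.
H_1: b_1 = 3 − 2 − 0 = 1; torsion from ∂_2 factors > 1: none. So H_1 ≅ Z.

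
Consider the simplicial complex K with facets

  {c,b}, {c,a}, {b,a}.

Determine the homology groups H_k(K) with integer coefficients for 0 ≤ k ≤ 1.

H_0 = Z,  H_1 = Z.

We work with the vertex ordering a < b < c. The simplices of K, each written with vertices in increasing order, are:

  0-simplices (3): a, b, c
  1-simplices (3): ab, ac, bc

so the chain groups are C_0 ≅ Z^3, C_1 ≅ Z^3.

Boundary ∂_1: C_1 → C_0 sends each edge [p,q] (with p < q) to q − p.
This gives a 3×3 integer matrix of rank 2; reducing to Smith normal form yields diagonal entries (1,1).

Reading off H_k = ker ∂_k / im ∂_{k+1}:

  H_0: rank C_0 − rank ∂_1 = 3 − 2 = 1, and the invariant factors of ∂_1 are all 1, so H_0 ≅ Z.
  H_1: rank ker ∂_1 − rank ∂_2 = (3 − 2) − 0 = 1, and there is no ∂_2, so H_1 ≅ Z.

(K is a triangulation of the circle S^1.)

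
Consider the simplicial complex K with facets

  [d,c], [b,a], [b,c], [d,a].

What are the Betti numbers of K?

Take the total order a < b < c < d on the vertex set. Then K (dimension 1) consists of the simplices:

  0-simplices (4): a, b, c, d
  1-simplices (4): ab, ad, bc, cd

Hence C_0 ≅ Z^4, C_1 ≅ Z^4.

Boundary ∂_1: C_1 → C_0 sends each edge [p,q] (with p < q) to q − p.
As a 4×4 matrix over Z this has rank 3, with invariant factors (1,1,1).

From H_k ≅ ker(∂_k) / im(∂_{k+1}) we obtain:

  H_0: rank C_0 − rank ∂_1 = 4 − 3 = 1, and the invariant factors of ∂_1 are all 1, so H_0 = Z.
  H_1: rank ker ∂_1 − rank ∂_2 = (4 − 3) − 0 = 1, and there is no ∂_2, so H_1 = Z.

As a check, the Euler characteristic is 4 − 4 = 0, which agrees with 1 − 1 = 0.
(K is a triangulation of the circle S^1.)

Hence the Betti numbers are b_0 = 1, b_1 = 1.

b_0 = 1, b_1 = 1.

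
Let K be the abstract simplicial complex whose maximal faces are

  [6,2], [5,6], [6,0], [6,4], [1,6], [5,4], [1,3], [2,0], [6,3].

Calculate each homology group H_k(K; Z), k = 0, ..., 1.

H_0 ≅ Z,  H_1 ≅ Z^3.

Take the total order 0 < 1 < 2 < 3 < 4 < 5 < 6 on the vertex set. Then K (dimension 1) consists of the simplices:

  0-simplices (7): [0], [1], [2], [3], [4], [5], [6]
  1-simplices (9): [0,2], [0,6], [1,3], [1,6], [2,6], [3,6], [4,5], [4,6], [5,6]

so the chain groups are C_0 ≅ Z^7, C_1 ≅ Z^9.

The boundary map ∂_1: C_1 → C_0 maps an edge to its endpoints' difference, ∂[p,q] = q − p. For instance
  ∂[4,5] = [5] − [4].
The 7×9 boundary matrix has rank 6 and Smith normal form diag(1,1,1,1,1,1).

Reading off H_k = ker ∂_k / im ∂_{k+1}:

  H_0: rank C_0 − rank ∂_1 = 7 − 6 = 1, and the invariant factors of ∂_1 are all 1, so H_0 = Z.
  H_1: rank ker ∂_1 − rank ∂_2 = (9 − 6) − 0 = 3, and there is no ∂_2, so H_1 = Z^3.

(K is a triangulation of a wedge of 3 circles.)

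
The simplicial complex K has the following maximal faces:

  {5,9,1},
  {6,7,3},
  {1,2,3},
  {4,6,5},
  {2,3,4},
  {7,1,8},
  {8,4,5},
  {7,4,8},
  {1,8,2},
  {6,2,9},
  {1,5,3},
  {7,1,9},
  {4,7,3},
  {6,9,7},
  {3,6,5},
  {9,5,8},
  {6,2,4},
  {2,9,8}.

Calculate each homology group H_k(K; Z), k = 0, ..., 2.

Fix the vertex order 1 < 2 < 3 < 4 < 5 < 6 < 7 < 8 < 9 and write every simplex with vertices in increasing order. Then dim K = 2 and the simplices of K are:

  0-simplices (9): [1], [2], [3], [4], [5], [6], [7], [8], [9]
  1-simplices (27): (27 of them)
  2-simplices (18): [1,2,3], [1,2,8], [1,3,5], [1,5,9], [1,7,8], [1,7,9], [2,3,4], [2,4,6], [2,6,9], [2,8,9], [3,4,7], [3,5,6], [3,6,7], [4,5,6], [4,5,8], [4,7,8], [5,8,9], [6,7,9]

so the chain groups are C_0 ≅ Z^9, C_1 ≅ Z^27, C_2 ≅ Z^18.

Boundary ∂_1: C_1 → C_0 maps an edge to its endpoints' difference, ∂[p,q] = q − p. For instance
  ∂[6,9] = [9] − [6].
The resulting 9×27 matrix has rank 8, and its Smith normal form has invariant factors (1,1,1,1,1,1,1,1).

Boundary ∂_2: C_2 → C_1 sends each 2-simplex [p,q,r] to [q,r] − [p,r] + [p,q]. For instance
  ∂[2,8,9] = [8,9] − [2,9] + [2,8],
  ∂[5,8,9] = [8,9] − [5,9] + [5,8].
This gives a 27×18 integer matrix of rank 18; reducing to Smith normal form yields diagonal entries (1,1,1,1,1,1,1,1,1,1,1,1,1,1,1,1,1,2).

From H_k ≅ ker(∂_k) / im(∂_{k+1}) we obtain:

  H_0: rank C_0 − rank ∂_1 = 9 − 8 = 1, and the invariant factors of ∂_1 are all 1, so H_0 ≅ Z.
  H_1: rank ker ∂_1 − rank ∂_2 = (27 − 8) − 18 = 1, and ∂_2 has invariant factor 2 > 1, so H_1 ≅ Z ⊕ Z/2.
  H_2: rank ker ∂_2 − rank ∂_3 = (18 − 18) − 0 = 0, and there is no ∂_3, so H_2 ≅ 0.

As a check, the Euler characteristic is 9 − 27 + 18 = 0, which agrees with 1 − 1 + 0 = 0.

H_0 = Z,  H_1 = Z ⊕ Z/2,  H_2 = 0.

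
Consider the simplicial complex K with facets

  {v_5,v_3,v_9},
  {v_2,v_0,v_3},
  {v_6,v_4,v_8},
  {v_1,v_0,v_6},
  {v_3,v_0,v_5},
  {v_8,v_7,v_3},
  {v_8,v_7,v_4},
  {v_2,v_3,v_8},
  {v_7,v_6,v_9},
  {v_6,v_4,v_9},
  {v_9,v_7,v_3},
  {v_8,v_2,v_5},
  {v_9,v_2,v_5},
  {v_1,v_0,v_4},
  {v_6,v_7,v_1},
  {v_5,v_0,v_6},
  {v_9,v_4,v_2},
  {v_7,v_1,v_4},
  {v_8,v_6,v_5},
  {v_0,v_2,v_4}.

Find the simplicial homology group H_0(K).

H_0 ≅ Z.

Take the total order v_0 < v_1 < v_2 < v_3 < v_4 < v_5 < v_6 < v_7 < v_8 < v_9 on the vertex set. Then K (dimension 2) consists of the simplices:

  0-simplices (10): [v_0], [v_1], [v_2], [v_3], [v_4], [v_5], [v_6], [v_7], [v_8], [v_9]
  1-simplices (30): (30 of them)
  2-simplices (20): (20 of them)

Hence C_0 ≅ Z^10, C_1 ≅ Z^30, C_2 ≅ Z^20.

Boundary ∂_1: C_1 → C_0 maps an edge to its endpoints' difference, ∂[p,q] = q − p.
This gives a 10×30 integer matrix of rank 9; reducing to Smith normal form yields diagonal entries (1,1,1,1,1,1,1,1,1).

The boundary map ∂_2: C_2 → C_1 sends each 2-simplex [p,q,r] to [q,r] − [p,r] + [p,q]. For instance
  ∂[v_6,v_7,v_9] = [v_7,v_9] − [v_6,v_9] + [v_6,v_7],
  ∂[v_3,v_7,v_9] = [v_7,v_9] − [v_3,v_9] + [v_3,v_7].
This gives a 30×20 integer matrix of rank 20; reducing to Smith normal form yields diagonal entries (1,1,1,1,1,1,1,1,1,1,1,1,1,1,1,1,1,1,1,2).

Now H_k = ker ∂_k / im ∂_{k+1}, so:

  H_0: rank C_0 − rank ∂_1 = 10 − 9 = 1, and the invariant factors of ∂_1 are all 1, so H_0 = Z.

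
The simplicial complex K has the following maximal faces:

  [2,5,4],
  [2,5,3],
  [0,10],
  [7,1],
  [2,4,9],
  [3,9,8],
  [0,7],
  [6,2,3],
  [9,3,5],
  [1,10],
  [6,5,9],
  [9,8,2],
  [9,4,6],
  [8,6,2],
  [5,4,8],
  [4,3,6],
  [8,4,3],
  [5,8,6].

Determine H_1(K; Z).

We work with the vertex ordering 0 < 1 < 2 < 3 < 4 < 5 < 6 < 7 < 8 < 9 < 10. The simplices of K, each written with vertices in increasing order, are:

  0-simplices (11): [0], [1], [2], [3], [4], [5], [6], [7], [8], [9], [10]
  1-simplices (25): (25 of them)
  2-simplices (14): [2,3,5], [2,3,6], [2,4,5], [2,4,9], [2,6,8], [2,8,9], [3,4,6], [3,4,8], [3,5,9], [3,8,9], [4,5,8], [4,6,9], [5,6,8], [5,6,9]

Hence C_0 ≅ Z^11, C_1 ≅ Z^25, C_2 ≅ Z^14.

∂_1: C_1 → C_0 is given by ∂[p,q] = [q] − [p]. For instance
  ∂[5,6] = [6] − [5].
The resulting 11×25 matrix has rank 9, and its Smith normal form has invariant factors (1,1,1,1,1,1,1,1,1).

Boundary ∂_2: C_2 → C_1 acts by ∂[p,q,r] = [q,r] − [p,r] + [p,q]. For instance
  ∂[5,6,8] = [6,8] − [5,8] + [5,6],
  ∂[2,3,5] = [3,5] − [2,5] + [2,3].
This gives a 25×14 integer matrix of rank 13; reducing to Smith normal form yields diagonal entries (1,1,1,1,1,1,1,1,1,1,1,1,1).

Computing H_k = (kernel of ∂_k) / (image of ∂_{k+1}):

  H_1: rank ker ∂_1 − rank ∂_2 = (25 − 9) − 13 = 3, and the invariant factors of ∂_2 are all 1, so H_1 ≅ Z^3.

H_1 = Z^3.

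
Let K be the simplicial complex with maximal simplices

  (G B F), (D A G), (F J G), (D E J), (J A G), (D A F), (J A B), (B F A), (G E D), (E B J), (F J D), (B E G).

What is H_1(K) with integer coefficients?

Fix the vertex order A < B < D < E < F < G < J and write every simplex with vertices in increasing order. Then dim K = 2 and the simplices of K are:

  0-simplices (7): A, B, D, E, F, G, J
  1-simplices (18): AB, AD, AF, AG, AJ, BE, BF, BG, BJ, DE, DF, DG, DJ, EG, EJ, FG, FJ, GJ
  2-simplices (12): ABF, ABJ, ADF, ADG, AGJ, BEG, BEJ, BFG, DEG, DEJ, DFJ, FGJ

Hence C_0 ≅ Z^7, C_1 ≅ Z^18, C_2 ≅ Z^12.

Boundary ∂_1: C_1 → C_0 is given by ∂[p,q] = [q] − [p].
The 7×18 boundary matrix has rank 6 and Smith normal form diag(1,1,1,1,1,1).

The boundary map ∂_2: C_2 → C_1 acts by ∂[p,q,r] = [q,r] − [p,r] + [p,q]. For instance
  ∂DEJ = EJ − DJ + DE,
  ∂ABJ = BJ − AJ + AB.
As a 18×12 matrix over Z this has rank 12, with invariant factors (1,1,1,1,1,1,1,1,1,1,1,2).

Computing H_k = (kernel of ∂_k) / (image of ∂_{k+1}):

  H_1: rank ker ∂_1 − rank ∂_2 = (18 − 6) − 12 = 0, and ∂_2 has invariant factor 2 > 1, so H_1 ≅ Z/2Z.

H_1 ≅ Z/2Z.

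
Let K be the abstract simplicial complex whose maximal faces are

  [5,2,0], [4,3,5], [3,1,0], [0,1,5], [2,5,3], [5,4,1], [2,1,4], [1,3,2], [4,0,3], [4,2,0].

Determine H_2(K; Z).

H_2 ≅ 0.

Fix the vertex order 0 < 1 < 2 < 3 < 4 < 5 and write every simplex with vertices in increasing order. Then dim K = 2 and the simplices of K are:

  0-simplices (6): [0], [1], [2], [3], [4], [5]
  1-simplices (15): [0,1], [0,2], [0,3], [0,4], [0,5], [1,2], [1,3], [1,4], [1,5], [2,3], [2,4], [2,5], [3,4], [3,5], [4,5]
  2-simplices (10): [0,1,3], [0,1,5], [0,2,4], [0,2,5], [0,3,4], [1,2,3], [1,2,4], [1,4,5], [2,3,5], [3,4,5]

giving chain groups C_0 ≅ Z^6, C_1 ≅ Z^15, C_2 ≅ Z^10.

Boundary ∂_1: C_1 → C_0 maps an edge to its endpoints' difference, ∂[p,q] = q − p. For instance
  ∂[4,5] = [5] − [4].
As a 6×15 matrix over Z this has rank 5, with invariant factors (1,1,1,1,1).

∂_2: C_2 → C_1 acts by ∂[p,q,r] = [q,r] − [p,r] + [p,q]. For instance
  ∂[3,4,5] = [4,5] − [3,5] + [3,4],
  ∂[0,1,3] = [1,3] − [0,3] + [0,1].
The 15×10 boundary matrix has rank 10 and Smith normal form diag(1,1,1,1,1,1,1,1,1,2).

Computing H_k = (kernel of ∂_k) / (image of ∂_{k+1}):

  H_2: rank ker ∂_2 − rank ∂_3 = (10 − 10) − 0 = 0, and there is no ∂_3, so H_2 ≅ 0.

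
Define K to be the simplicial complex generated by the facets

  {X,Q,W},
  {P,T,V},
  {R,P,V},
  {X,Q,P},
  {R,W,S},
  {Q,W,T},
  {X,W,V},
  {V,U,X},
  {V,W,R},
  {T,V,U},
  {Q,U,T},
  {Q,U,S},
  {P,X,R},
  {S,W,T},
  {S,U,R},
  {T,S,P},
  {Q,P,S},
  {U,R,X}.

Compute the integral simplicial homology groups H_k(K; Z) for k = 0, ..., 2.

Order the vertices as P < Q < R < S < T < U < V < W < X. Listing each simplex with vertices in this order, K has dimension 2 with simplices:

  0-simplices (9): P, Q, R, S, T, U, V, W, X
  1-simplices (27): PQ, PR, PS, PT, PV, PX, QS, QT, QU, QW, QX, RS, RU, RV, RW, RX, ST, SU, SW, TU, TV, TW, UV, UX, VW, VX, WX
  2-simplices (18): PQS, PQX, PRV, PRX, PST, PTV, QSU, QTU, QTW, QWX, RSU, RSW, RUX, RVW, STW, TUV, UVX, VWX

giving chain groups C_0 ≅ Z^9, C_1 ≅ Z^27, C_2 ≅ Z^18.

Boundary ∂_1: C_1 → C_0 is given by ∂[p,q] = [q] − [p].
This gives a 9×27 integer matrix of rank 8; reducing to Smith normal form yields diagonal entries (1,1,1,1,1,1,1,1).

∂_2: C_2 → C_1 sends each 2-simplex [p,q,r] to [q,r] − [p,r] + [p,q]. For instance
  ∂PST = ST − PT + PS,
  ∂PRX = RX − PX + PR.
The resulting 27×18 matrix has rank 18, and its Smith normal form has invariant factors (1,1,1,1,1,1,1,1,1,1,1,1,1,1,1,1,1,2).

Now H_k = ker ∂_k / im ∂_{k+1}, so:

  H_0: rank C_0 − rank ∂_1 = 9 − 8 = 1, and the invariant factors of ∂_1 are all 1, so H_0 ≅ Z.
  H_1: rank ker ∂_1 − rank ∂_2 = (27 − 8) − 18 = 1, and ∂_2 has invariant factor 2 > 1, so H_1 ≅ Z ⊕ Z/2Z.
  H_2: rank ker ∂_2 − rank ∂_3 = (18 − 18) − 0 = 0, and there is no ∂_3, so H_2 ≅ 0.

(K is a triangulation of the Klein bottle.)

H_0 = Z,  H_1 = Z ⊕ Z/2Z,  H_2 = 0.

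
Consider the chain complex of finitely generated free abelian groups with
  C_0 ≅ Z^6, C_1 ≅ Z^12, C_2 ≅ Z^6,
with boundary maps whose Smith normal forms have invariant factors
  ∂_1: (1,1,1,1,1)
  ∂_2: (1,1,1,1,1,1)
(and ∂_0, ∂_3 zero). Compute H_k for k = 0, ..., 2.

H_0: b_0 = 6 − 0 − 5 = 1; torsion from ∂_1 factors > 1: none. So H_0 ≅ Z.
H_1: b_1 = 12 − 5 − 6 = 1; torsion from ∂_2 factors > 1: none. So H_1 ≅ Z.
H_2: b_2 = 6 − 6 − 0 = 0; torsion from ∂_3 factors > 1: none. So H_2 ≅ 0.

H_0 ≅ Z,  H_1 ≅ Z,  H_2 = 0.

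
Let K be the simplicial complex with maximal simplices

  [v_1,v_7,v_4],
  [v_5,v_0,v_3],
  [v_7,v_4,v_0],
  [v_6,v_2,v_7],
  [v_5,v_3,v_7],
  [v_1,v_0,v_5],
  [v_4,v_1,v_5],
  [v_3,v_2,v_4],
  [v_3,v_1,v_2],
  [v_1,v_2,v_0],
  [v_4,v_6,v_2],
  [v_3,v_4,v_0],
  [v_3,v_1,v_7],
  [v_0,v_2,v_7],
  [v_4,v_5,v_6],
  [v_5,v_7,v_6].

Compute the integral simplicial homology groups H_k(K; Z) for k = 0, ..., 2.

Order the vertices as v_0 < v_1 < v_2 < v_3 < v_4 < v_5 < v_6 < v_7. Listing each simplex with vertices in this order, K has dimension 2 with simplices:

  0-simplices (8): [v_0], [v_1], [v_2], [v_3], [v_4], [v_5], [v_6], [v_7]
  1-simplices (24): (24 of them)
  2-simplices (16): (16 of them)

Hence C_0 ≅ Z^8, C_1 ≅ Z^24, C_2 ≅ Z^16.

Boundary ∂_1: C_1 → C_0 sends each edge [p,q] (with p < q) to q − p. For instance
  ∂[v_6,v_7] = [v_7] − [v_6].
As a 8×24 matrix over Z this has rank 7, with invariant factors (1,1,1,1,1,1,1).

The boundary map ∂_2: C_2 → C_1 sends each 2-simplex [p,q,r] to [q,r] − [p,r] + [p,q]. For instance
  ∂[v_5,v_6,v_7] = [v_6,v_7] − [v_5,v_7] + [v_5,v_6],
  ∂[v_0,v_1,v_2] = [v_1,v_2] − [v_0,v_2] + [v_0,v_1].
This gives a 24×16 integer matrix of rank 15; reducing to Smith normal form yields diagonal entries (1,1,1,1,1,1,1,1,1,1,1,1,1,1,1).

Now H_k = ker ∂_k / im ∂_{k+1}, so:

  H_0: rank C_0 − rank ∂_1 = 8 − 7 = 1, and the invariant factors of ∂_1 are all 1, so H_0 = Z.
  H_1: rank ker ∂_1 − rank ∂_2 = (24 − 7) − 15 = 2, and the invariant factors of ∂_2 are all 1, so H_1 = Z^2.
  H_2: rank ker ∂_2 − rank ∂_3 = (16 − 15) − 0 = 1, and there is no ∂_3, so H_2 = Z.

H_0 = Z,  H_1 = Z^2,  H_2 = Z.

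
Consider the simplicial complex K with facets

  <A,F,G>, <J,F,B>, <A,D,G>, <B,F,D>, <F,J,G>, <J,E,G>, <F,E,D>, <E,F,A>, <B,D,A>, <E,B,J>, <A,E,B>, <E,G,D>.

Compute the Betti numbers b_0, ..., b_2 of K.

b_0 = 1, b_1 = 0, b_2 = 0.

Fix the vertex order A < B < D < E < F < G < J and write every simplex with vertices in increasing order. Then dim K = 2 and the simplices of K are:

  0-simplices (7): A, B, D, E, F, G, J
  1-simplices (18): AB, AD, AE, AF, AG, BD, BE, BF, BJ, DE, DF, DG, EF, EG, EJ, FG, FJ, GJ
  2-simplices (12): ABD, ABE, ADG, AEF, AFG, BDF, BEJ, BFJ, DEF, DEG, EGJ, FGJ

Hence C_0 ≅ Z^7, C_1 ≅ Z^18, C_2 ≅ Z^12.

The boundary map ∂_1: C_1 → C_0 sends each edge [p,q] (with p < q) to q − p.
The 7×18 boundary matrix has rank 6 and Smith normal form diag(1,1,1,1,1,1).

∂_2: C_2 → C_1 sends each 2-simplex [p,q,r] to [q,r] − [p,r] + [p,q]. For instance
  ∂ABE = BE − AE + AB,
  ∂BDF = DF − BF + BD.
As a 18×12 matrix over Z this has rank 12, with invariant factors (1,1,1,1,1,1,1,1,1,1,1,2).

Now H_k = ker ∂_k / im ∂_{k+1}, so:

  H_0: rank C_0 − rank ∂_1 = 7 − 6 = 1, and the invariant factors of ∂_1 are all 1, so H_0 = Z.
  H_1: rank ker ∂_1 − rank ∂_2 = (18 − 6) − 12 = 0, and ∂_2 has invariant factor 2 > 1, so H_1 = Z/2Z.
  H_2: rank ker ∂_2 − rank ∂_3 = (12 − 12) − 0 = 0, and there is no ∂_3, so H_2 = 0.

Hence the Betti numbers are b_0 = 1, b_1 = 0, b_2 = 0.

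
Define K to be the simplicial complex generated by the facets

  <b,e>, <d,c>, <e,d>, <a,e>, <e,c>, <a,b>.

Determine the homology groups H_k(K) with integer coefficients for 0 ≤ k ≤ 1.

Take the total order a < b < c < d < e on the vertex set. Then K (dimension 1) consists of the simplices:

  0-simplices (5): a, b, c, d, e
  1-simplices (6): ab, ae, be, cd, ce, de

so the chain groups are C_0 ≅ Z^5, C_1 ≅ Z^6.

The boundary map ∂_1: C_1 → C_0 maps an edge to its endpoints' difference, ∂[p,q] = q − p. For instance
  ∂ab = b − a.
The resulting 5×6 matrix has rank 4, and its Smith normal form has invariant factors (1,1,1,1).

Computing H_k = (kernel of ∂_k) / (image of ∂_{k+1}):

  H_0: rank C_0 − rank ∂_1 = 5 − 4 = 1, and the invariant factors of ∂_1 are all 1, so H_0 ≅ Z.
  H_1: rank ker ∂_1 − rank ∂_2 = (6 − 4) − 0 = 2, and there is no ∂_2, so H_1 ≅ Z^2.

As a check, the Euler characteristic is 5 − 6 = -1, which agrees with 1 − 2 = -1.
(K is a triangulation of a wedge of 2 circles.)

H_0 ≅ Z,  H_1 ≅ Z^2.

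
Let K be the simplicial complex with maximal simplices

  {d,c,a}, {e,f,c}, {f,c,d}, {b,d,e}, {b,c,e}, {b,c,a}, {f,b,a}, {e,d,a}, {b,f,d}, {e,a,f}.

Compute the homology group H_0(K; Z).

H_0 ≅ Z.

We work with the vertex ordering a < b < c < d < e < f. The simplices of K, each written with vertices in increasing order, are:

  0-simplices (6): a, b, c, d, e, f
  1-simplices (15): ab, ac, ad, ae, af, bc, bd, be, bf, cd, ce, cf, de, df, ef
  2-simplices (10): abc, abf, acd, ade, aef, bce, bde, bdf, cdf, cef

giving chain groups C_0 ≅ Z^6, C_1 ≅ Z^15, C_2 ≅ Z^10.

Boundary ∂_1: C_1 → C_0 sends each edge [p,q] (with p < q) to q − p.
The resulting 6×15 matrix has rank 5, and its Smith normal form has invariant factors (1,1,1,1,1).

Boundary ∂_2: C_2 → C_1 acts by ∂[p,q,r] = [q,r] − [p,r] + [p,q]. For instance
  ∂bde = de − be + bd,
  ∂aef = ef − af + ae.
The resulting 15×10 matrix has rank 10, and its Smith normal form has invariant factors (1,1,1,1,1,1,1,1,1,2).

Computing H_k = (kernel of ∂_k) / (image of ∂_{k+1}):

  H_0: rank C_0 − rank ∂_1 = 6 − 5 = 1, and the invariant factors of ∂_1 are all 1, so H_0 = Z.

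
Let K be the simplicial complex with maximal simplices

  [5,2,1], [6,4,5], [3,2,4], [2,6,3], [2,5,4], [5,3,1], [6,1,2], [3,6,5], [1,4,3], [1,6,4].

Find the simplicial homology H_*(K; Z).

H_0 = Z,  H_1 = Z/2,  H_2 = 0.

Order the vertices as 1 < 2 < 3 < 4 < 5 < 6. Listing each simplex with vertices in this order, K has dimension 2 with simplices:

  0-simplices (6): [1], [2], [3], [4], [5], [6]
  1-simplices (15): [1,2], [1,3], [1,4], [1,5], [1,6], [2,3], [2,4], [2,5], [2,6], [3,4], [3,5], [3,6], [4,5], [4,6], [5,6]
  2-simplices (10): [1,2,5], [1,2,6], [1,3,4], [1,3,5], [1,4,6], [2,3,4], [2,3,6], [2,4,5], [3,5,6], [4,5,6]

giving chain groups C_0 ≅ Z^6, C_1 ≅ Z^15, C_2 ≅ Z^10.

∂_1: C_1 → C_0 is given by ∂[p,q] = [q] − [p]. For instance
  ∂[3,6] = [6] − [3].
The 6×15 boundary matrix has rank 5 and Smith normal form diag(1,1,1,1,1).

∂_2: C_2 → C_1 maps a triangle to the signed sum of its edges. For instance
  ∂[1,2,5] = [2,5] − [1,5] + [1,2],
  ∂[2,3,4] = [3,4] − [2,4] + [2,3].
As a 15×10 matrix over Z this has rank 10, with invariant factors (1,1,1,1,1,1,1,1,1,2).

Reading off H_k = ker ∂_k / im ∂_{k+1}:

  H_0: rank C_0 − rank ∂_1 = 6 − 5 = 1, and the invariant factors of ∂_1 are all 1, so H_0 = Z.
  H_1: rank ker ∂_1 − rank ∂_2 = (15 − 5) − 10 = 0, and ∂_2 has invariant factor 2 > 1, so H_1 = Z/2.
  H_2: rank ker ∂_2 − rank ∂_3 = (10 − 10) − 0 = 0, and there is no ∂_3, so H_2 = 0.

As a check, the Euler characteristic is 6 − 15 + 10 = 1, which agrees with 1 − 0 + 0 = 1.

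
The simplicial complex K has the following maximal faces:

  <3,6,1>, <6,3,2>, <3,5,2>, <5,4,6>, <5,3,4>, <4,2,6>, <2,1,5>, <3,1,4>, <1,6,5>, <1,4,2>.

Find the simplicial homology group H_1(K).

Fix the vertex order 1 < 2 < 3 < 4 < 5 < 6 and write every simplex with vertices in increasing order. Then dim K = 2 and the simplices of K are:

  0-simplices (6): [1], [2], [3], [4], [5], [6]
  1-simplices (15): [1,2], [1,3], [1,4], [1,5], [1,6], [2,3], [2,4], [2,5], [2,6], [3,4], [3,5], [3,6], [4,5], [4,6], [5,6]
  2-simplices (10): [1,2,4], [1,2,5], [1,3,4], [1,3,6], [1,5,6], [2,3,5], [2,3,6], [2,4,6], [3,4,5], [4,5,6]

Hence C_0 ≅ Z^6, C_1 ≅ Z^15, C_2 ≅ Z^10.

The boundary map ∂_1: C_1 → C_0 maps an edge to its endpoints' difference, ∂[p,q] = q − p. For instance
  ∂[4,6] = [6] − [4].
This gives a 6×15 integer matrix of rank 5; reducing to Smith normal form yields diagonal entries (1,1,1,1,1).

The boundary map ∂_2: C_2 → C_1 sends each 2-simplex [p,q,r] to [q,r] − [p,r] + [p,q]. For instance
  ∂[2,3,6] = [3,6] − [2,6] + [2,3],
  ∂[3,4,5] = [4,5] − [3,5] + [3,4].
The 15×10 boundary matrix has rank 10 and Smith normal form diag(1,1,1,1,1,1,1,1,1,2).

Computing H_k = (kernel of ∂_k) / (image of ∂_{k+1}):

  H_1: rank ker ∂_1 − rank ∂_2 = (15 − 5) − 10 = 0, and ∂_2 has invariant factor 2 > 1, so H_1 ≅ Z/2.

H_1 ≅ Z/2.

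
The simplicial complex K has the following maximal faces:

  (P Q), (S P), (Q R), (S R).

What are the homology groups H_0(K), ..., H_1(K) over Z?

H_0 ≅ Z,  H_1 ≅ Z.

Take the total order P < Q < R < S on the vertex set. Then K (dimension 1) consists of the simplices:

  0-simplices (4): P, Q, R, S
  1-simplices (4): PQ, PS, QR, RS

Hence C_0 ≅ Z^4, C_1 ≅ Z^4.

The boundary map ∂_1: C_1 → C_0 sends each edge [p,q] (with p < q) to q − p. For instance
  ∂QR = R − Q.
As a 4×4 matrix over Z this has rank 3, with invariant factors (1,1,1).

Computing H_k = (kernel of ∂_k) / (image of ∂_{k+1}):

  H_0: rank C_0 − rank ∂_1 = 4 − 3 = 1, and the invariant factors of ∂_1 are all 1, so H_0 ≅ Z.
  H_1: rank ker ∂_1 − rank ∂_2 = (4 − 3) − 0 = 1, and there is no ∂_2, so H_1 ≅ Z.

(K is a triangulation of the circle S^1.)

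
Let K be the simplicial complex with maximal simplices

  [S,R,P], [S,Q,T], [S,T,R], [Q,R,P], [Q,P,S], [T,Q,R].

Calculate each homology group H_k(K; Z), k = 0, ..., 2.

Fix the vertex order P < Q < R < S < T and write every simplex with vertices in increasing order. Then dim K = 2 and the simplices of K are:

  0-simplices (5): P, Q, R, S, T
  1-simplices (9): PQ, PR, PS, QR, QS, QT, RS, RT, ST
  2-simplices (6): PQR, PQS, PRS, QRT, QST, RST

giving chain groups C_0 ≅ Z^5, C_1 ≅ Z^9, C_2 ≅ Z^6.

∂_1: C_1 → C_0 sends each edge [p,q] (with p < q) to q − p.
The resulting 5×9 matrix has rank 4, and its Smith normal form has invariant factors (1,1,1,1).

Boundary ∂_2: C_2 → C_1 sends each 2-simplex [p,q,r] to [q,r] − [p,r] + [p,q]. For instance
  ∂QST = ST − QT + QS,
  ∂QRT = RT − QT + QR.
The 9×6 boundary matrix has rank 5 and Smith normal form diag(1,1,1,1,1).

Computing H_k = (kernel of ∂_k) / (image of ∂_{k+1}):

  H_0: rank C_0 − rank ∂_1 = 5 − 4 = 1, and the invariant factors of ∂_1 are all 1, so H_0 = Z.
  H_1: rank ker ∂_1 − rank ∂_2 = (9 − 4) − 5 = 0, and the invariant factors of ∂_2 are all 1, so H_1 = 0.
  H_2: rank ker ∂_2 − rank ∂_3 = (6 − 5) − 0 = 1, and there is no ∂_3, so H_2 = Z.

H_0 ≅ Z,  H_1 = 0,  H_2 ≅ Z.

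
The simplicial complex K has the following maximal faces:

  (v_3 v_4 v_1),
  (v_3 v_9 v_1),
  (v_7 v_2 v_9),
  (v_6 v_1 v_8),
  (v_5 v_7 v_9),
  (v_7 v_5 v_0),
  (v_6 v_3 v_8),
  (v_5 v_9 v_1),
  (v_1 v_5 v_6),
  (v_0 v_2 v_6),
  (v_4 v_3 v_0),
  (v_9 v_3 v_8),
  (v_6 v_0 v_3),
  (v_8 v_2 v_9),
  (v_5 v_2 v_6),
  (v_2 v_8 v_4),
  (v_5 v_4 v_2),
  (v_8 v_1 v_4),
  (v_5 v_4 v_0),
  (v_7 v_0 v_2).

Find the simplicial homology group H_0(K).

Take the total order v_0 < v_1 < v_2 < v_3 < v_4 < v_5 < v_6 < v_7 < v_8 < v_9 on the vertex set. Then K (dimension 2) consists of the simplices:

  0-simplices (10): [v_0], [v_1], [v_2], [v_3], [v_4], [v_5], [v_6], [v_7], [v_8], [v_9]
  1-simplices (30): (30 of them)
  2-simplices (20): (20 of them)

Hence C_0 ≅ Z^10, C_1 ≅ Z^30, C_2 ≅ Z^20.

Boundary ∂_1: C_1 → C_0 sends each edge [p,q] (with p < q) to q − p.
This gives a 10×30 integer matrix of rank 9; reducing to Smith normal form yields diagonal entries (1,1,1,1,1,1,1,1,1).

∂_2: C_2 → C_1 sends each 2-simplex [p,q,r] to [q,r] − [p,r] + [p,q]. For instance
  ∂[v_0,v_2,v_6] = [v_2,v_6] − [v_0,v_6] + [v_0,v_2],
  ∂[v_5,v_7,v_9] = [v_7,v_9] − [v_5,v_9] + [v_5,v_7].
As a 30×20 matrix over Z this has rank 20, with invariant factors (1,1,1,1,1,1,1,1,1,1,1,1,1,1,1,1,1,1,1,2).

Computing H_k = (kernel of ∂_k) / (image of ∂_{k+1}):

  H_0: rank C_0 − rank ∂_1 = 10 − 9 = 1, and the invariant factors of ∂_1 are all 1, so H_0 ≅ Z.

(K is a triangulation of the Klein bottle.)

H_0 ≅ Z.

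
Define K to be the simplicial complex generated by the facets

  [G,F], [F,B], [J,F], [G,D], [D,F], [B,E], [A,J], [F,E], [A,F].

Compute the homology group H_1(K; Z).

H_1 = Z^3.

Fix the vertex order A < B < D < E < F < G < J and write every simplex with vertices in increasing order. Then dim K = 1 and the simplices of K are:

  0-simplices (7): A, B, D, E, F, G, J
  1-simplices (9): AF, AJ, BE, BF, DF, DG, EF, FG, FJ

so the chain groups are C_0 ≅ Z^7, C_1 ≅ Z^9.

The boundary map ∂_1: C_1 → C_0 maps an edge to its endpoints' difference, ∂[p,q] = q − p. For instance
  ∂BE = E − B.
This gives a 7×9 integer matrix of rank 6; reducing to Smith normal form yields diagonal entries (1,1,1,1,1,1).

Reading off H_k = ker ∂_k / im ∂_{k+1}:

  H_1: rank ker ∂_1 − rank ∂_2 = (9 − 6) − 0 = 3, and there is no ∂_2, so H_1 ≅ Z^3.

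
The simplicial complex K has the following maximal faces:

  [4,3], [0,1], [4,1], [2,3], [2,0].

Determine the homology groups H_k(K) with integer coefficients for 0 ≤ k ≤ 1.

H_0 ≅ Z,  H_1 ≅ Z.

Order the vertices as 0 < 1 < 2 < 3 < 4. Listing each simplex with vertices in this order, K has dimension 1 with simplices:

  0-simplices (5): [0], [1], [2], [3], [4]
  1-simplices (5): [0,1], [0,2], [1,4], [2,3], [3,4]

giving chain groups C_0 ≅ Z^5, C_1 ≅ Z^5.

Boundary ∂_1: C_1 → C_0 sends each edge [p,q] (with p < q) to q − p.
The resulting 5×5 matrix has rank 4, and its Smith normal form has invariant factors (1,1,1,1).

Reading off H_k = ker ∂_k / im ∂_{k+1}:

  H_0: rank C_0 − rank ∂_1 = 5 − 4 = 1, and the invariant factors of ∂_1 are all 1, so H_0 = Z.
  H_1: rank ker ∂_1 − rank ∂_2 = (5 − 4) − 0 = 1, and there is no ∂_2, so H_1 = Z.

(K is a triangulation of the circle S^1.)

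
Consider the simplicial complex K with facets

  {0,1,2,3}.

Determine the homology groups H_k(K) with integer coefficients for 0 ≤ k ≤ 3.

Take the total order 0 < 1 < 2 < 3 on the vertex set. Then K (dimension 3) consists of the simplices:

  0-simplices (4): [0], [1], [2], [3]
  1-simplices (6): [0,1], [0,2], [0,3], [1,2], [1,3], [2,3]
  2-simplices (4): [0,1,2], [0,1,3], [0,2,3], [1,2,3]
  3-simplices (1): [0,1,2,3]

Hence C_0 ≅ Z^4, C_1 ≅ Z^6, C_2 ≅ Z^4, C_3 ≅ Z^1.

∂_1: C_1 → C_0 maps an edge to its endpoints' difference, ∂[p,q] = q − p. For instance
  ∂[0,3] = [3] − [0].
This gives a 4×6 integer matrix of rank 3; reducing to Smith normal form yields diagonal entries (1,1,1).

Boundary ∂_2: C_2 → C_1 acts by ∂[p,q,r] = [q,r] − [p,r] + [p,q]. For instance
  ∂[0,1,3] = [1,3] − [0,3] + [0,1],
  ∂[0,2,3] = [2,3] − [0,3] + [0,2].
The resulting 6×4 matrix has rank 3, and its Smith normal form has invariant factors (1,1,1).

The boundary map ∂_3: C_3 → C_2 sends each 3-simplex σ to the alternating sum Σ_i (−1)^i (σ with its i-th vertex removed). For instance
  ∂[0,1,2,3] = [1,2,3] − [0,2,3] + [0,1,3] − [0,1,2].
As a 4×1 matrix over Z this has rank 1, with invariant factors (1).

Now H_k = ker ∂_k / im ∂_{k+1}, so:

  H_0: rank C_0 − rank ∂_1 = 4 − 3 = 1, and the invariant factors of ∂_1 are all 1, so H_0 ≅ Z.
  H_1: rank ker ∂_1 − rank ∂_2 = (6 − 3) − 3 = 0, and the invariant factors of ∂_2 are all 1, so H_1 ≅ 0.
  H_2: rank ker ∂_2 − rank ∂_3 = (4 − 3) − 1 = 0, and the invariant factors of ∂_3 are all 1, so H_2 ≅ 0.
  H_3: rank ker ∂_3 − rank ∂_4 = (1 − 1) − 0 = 0, and there is no ∂_4, so H_3 ≅ 0.

H_0 = Z,  H_1 = 0,  H_2 = 0,  H_3 = 0.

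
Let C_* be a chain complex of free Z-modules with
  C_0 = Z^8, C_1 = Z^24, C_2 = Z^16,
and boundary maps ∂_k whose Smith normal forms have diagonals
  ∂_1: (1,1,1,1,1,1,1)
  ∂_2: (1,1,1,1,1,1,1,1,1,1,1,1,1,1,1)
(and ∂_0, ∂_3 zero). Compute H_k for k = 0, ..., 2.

H_0 = Z,  H_1 = Z^2,  H_2 = Z.

H_0: b_0 = 8 − 0 − 7 = 1; torsion from ∂_1 factors > 1: none. So H_0 = Z.
H_1: b_1 = 24 − 7 − 15 = 2; torsion from ∂_2 factors > 1: none. So H_1 = Z^2.
H_2: b_2 = 16 − 15 − 0 = 1; torsion from ∂_3 factors > 1: none. So H_2 = Z.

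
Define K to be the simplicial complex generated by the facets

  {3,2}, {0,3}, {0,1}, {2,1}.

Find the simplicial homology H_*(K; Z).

H_0 ≅ Z,  H_1 ≅ Z.

Order the vertices as 0 < 1 < 2 < 3. Listing each simplex with vertices in this order, K has dimension 1 with simplices:

  0-simplices (4): [0], [1], [2], [3]
  1-simplices (4): [0,1], [0,3], [1,2], [2,3]

Hence C_0 ≅ Z^4, C_1 ≅ Z^4.

Boundary ∂_1: C_1 → C_0 sends each edge [p,q] (with p < q) to q − p. For instance
  ∂[0,1] = [1] − [0].
The resulting 4×4 matrix has rank 3, and its Smith normal form has invariant factors (1,1,1).

Reading off H_k = ker ∂_k / im ∂_{k+1}:

  H_0: rank C_0 − rank ∂_1 = 4 − 3 = 1, and the invariant factors of ∂_1 are all 1, so H_0 = Z.
  H_1: rank ker ∂_1 − rank ∂_2 = (4 − 3) − 0 = 1, and there is no ∂_2, so H_1 = Z.

(K is a triangulation of the circle S^1.)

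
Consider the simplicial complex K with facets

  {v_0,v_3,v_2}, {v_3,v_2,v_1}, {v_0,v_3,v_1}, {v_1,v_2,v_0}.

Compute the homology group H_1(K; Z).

Fix the vertex order v_0 < v_1 < v_2 < v_3 and write every simplex with vertices in increasing order. Then dim K = 2 and the simplices of K are:

  0-simplices (4): [v_0], [v_1], [v_2], [v_3]
  1-simplices (6): [v_0,v_1], [v_0,v_2], [v_0,v_3], [v_1,v_2], [v_1,v_3], [v_2,v_3]
  2-simplices (4): [v_0,v_1,v_2], [v_0,v_1,v_3], [v_0,v_2,v_3], [v_1,v_2,v_3]

so the chain groups are C_0 ≅ Z^4, C_1 ≅ Z^6, C_2 ≅ Z^4.

∂_1: C_1 → C_0 sends each edge [p,q] (with p < q) to q − p.
The 4×6 boundary matrix has rank 3 and Smith normal form diag(1,1,1).

The boundary map ∂_2: C_2 → C_1 maps a triangle to the signed sum of its edges. For instance
  ∂[v_0,v_2,v_3] = [v_2,v_3] − [v_0,v_3] + [v_0,v_2],
  ∂[v_0,v_1,v_3] = [v_1,v_3] − [v_0,v_3] + [v_0,v_1].
The 6×4 boundary matrix has rank 3 and Smith normal form diag(1,1,1).

Reading off H_k = ker ∂_k / im ∂_{k+1}:

  H_1: rank ker ∂_1 − rank ∂_2 = (6 − 3) − 3 = 0, and the invariant factors of ∂_2 are all 1, so H_1 = 0.

H_1 = 0.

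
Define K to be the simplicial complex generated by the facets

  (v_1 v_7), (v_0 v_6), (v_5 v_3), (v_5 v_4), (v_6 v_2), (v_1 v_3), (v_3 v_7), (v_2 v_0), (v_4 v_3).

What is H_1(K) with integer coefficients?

Fix the vertex order v_0 < v_1 < v_2 < v_3 < v_4 < v_5 < v_6 < v_7 and write every simplex with vertices in increasing order. Then dim K = 1 and the simplices of K are:

  0-simplices (8): [v_0], [v_1], [v_2], [v_3], [v_4], [v_5], [v_6], [v_7]
  1-simplices (9): [v_0,v_2], [v_0,v_6], [v_1,v_3], [v_1,v_7], [v_2,v_6], [v_3,v_4], [v_3,v_5], [v_3,v_7], [v_4,v_5]

giving chain groups C_0 ≅ Z^8, C_1 ≅ Z^9.

The boundary map ∂_1: C_1 → C_0 is given by ∂[p,q] = [q] − [p]. For instance
  ∂[v_2,v_6] = [v_6] − [v_2].
The 8×9 boundary matrix has rank 6 and Smith normal form diag(1,1,1,1,1,1).

Computing H_k = (kernel of ∂_k) / (image of ∂_{k+1}):

  H_1: rank ker ∂_1 − rank ∂_2 = (9 − 6) − 0 = 3, and there is no ∂_2, so H_1 ≅ Z^3.

H_1 ≅ Z^3.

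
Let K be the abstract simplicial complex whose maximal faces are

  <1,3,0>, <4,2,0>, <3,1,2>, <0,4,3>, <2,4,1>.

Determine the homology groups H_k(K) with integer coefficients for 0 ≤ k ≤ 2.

Fix the vertex order 0 < 1 < 2 < 3 < 4 and write every simplex with vertices in increasing order. Then dim K = 2 and the simplices of K are:

  0-simplices (5): [0], [1], [2], [3], [4]
  1-simplices (10): [0,1], [0,2], [0,3], [0,4], [1,2], [1,3], [1,4], [2,3], [2,4], [3,4]
  2-simplices (5): [0,1,3], [0,2,4], [0,3,4], [1,2,3], [1,2,4]

so the chain groups are C_0 ≅ Z^5, C_1 ≅ Z^10, C_2 ≅ Z^5.

∂_1: C_1 → C_0 sends each edge [p,q] (with p < q) to q − p.
The 5×10 boundary matrix has rank 4 and Smith normal form diag(1,1,1,1).

Boundary ∂_2: C_2 → C_1 maps a triangle to the signed sum of its edges. For instance
  ∂[0,1,3] = [1,3] − [0,3] + [0,1],
  ∂[1,2,3] = [2,3] − [1,3] + [1,2].
As a 10×5 matrix over Z this has rank 5, with invariant factors (1,1,1,1,1).

Now H_k = ker ∂_k / im ∂_{k+1}, so:

  H_0: rank C_0 − rank ∂_1 = 5 − 4 = 1, and the invariant factors of ∂_1 are all 1, so H_0 ≅ Z.
  H_1: rank ker ∂_1 − rank ∂_2 = (10 − 4) − 5 = 1, and the invariant factors of ∂_2 are all 1, so H_1 ≅ Z.
  H_2: rank ker ∂_2 − rank ∂_3 = (5 − 5) − 0 = 0, and there is no ∂_3, so H_2 ≅ 0.

H_0 ≅ Z,  H_1 ≅ Z,  H_2 = 0.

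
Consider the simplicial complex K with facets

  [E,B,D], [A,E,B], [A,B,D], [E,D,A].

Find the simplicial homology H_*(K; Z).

Fix the vertex order A < B < D < E and write every simplex with vertices in increasing order. Then dim K = 2 and the simplices of K are:

  0-simplices (4): A, B, D, E
  1-simplices (6): AB, AD, AE, BD, BE, DE
  2-simplices (4): ABD, ABE, ADE, BDE

Hence C_0 ≅ Z^4, C_1 ≅ Z^6, C_2 ≅ Z^4.

The boundary map ∂_1: C_1 → C_0 is given by ∂[p,q] = [q] − [p]. For instance
  ∂DE = E − D.
The 4×6 boundary matrix has rank 3 and Smith normal form diag(1,1,1).

∂_2: C_2 → C_1 sends each 2-simplex [p,q,r] to [q,r] − [p,r] + [p,q]. For instance
  ∂ABD = BD − AD + AB,
  ∂ABE = BE − AE + AB.
The resulting 6×4 matrix has rank 3, and its Smith normal form has invariant factors (1,1,1).

Reading off H_k = ker ∂_k / im ∂_{k+1}:

  H_0: rank C_0 − rank ∂_1 = 4 − 3 = 1, and the invariant factors of ∂_1 are all 1, so H_0 = Z.
  H_1: rank ker ∂_1 − rank ∂_2 = (6 − 3) − 3 = 0, and the invariant factors of ∂_2 are all 1, so H_1 = 0.
  H_2: rank ker ∂_2 − rank ∂_3 = (4 − 3) − 0 = 1, and there is no ∂_3, so H_2 = Z.

As a check, the Euler characteristic is 4 − 6 + 4 = 2, which agrees with 1 − 0 + 1 = 2.

H_0 ≅ Z,  H_1 = 0,  H_2 ≅ Z.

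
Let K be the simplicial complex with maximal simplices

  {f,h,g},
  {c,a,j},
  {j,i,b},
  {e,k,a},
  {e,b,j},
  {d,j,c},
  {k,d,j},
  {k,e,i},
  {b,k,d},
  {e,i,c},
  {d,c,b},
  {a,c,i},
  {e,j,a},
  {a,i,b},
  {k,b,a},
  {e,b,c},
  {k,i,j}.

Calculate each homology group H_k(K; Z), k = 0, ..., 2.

Order the vertices as a < b < c < d < e < f < g < h < i < j < k. Listing each simplex with vertices in this order, K has dimension 2 with simplices:

  0-simplices (11): a, b, c, d, e, f, g, h, i, j, k
  1-simplices (27): ab, ac, ae, ai, aj, ak, bc, bd, be, bi, bj, bk, cd, ce, ci, cj, dj, dk, ei, ej, ek, fg, fh, gh, ij, ik, jk
  2-simplices (17): abi, abk, aci, acj, aej, aek, bcd, bce, bdk, bej, bij, cdj, cei, djk, eik, fgh, ijk

Hence C_0 ≅ Z^11, C_1 ≅ Z^27, C_2 ≅ Z^17.

Boundary ∂_1: C_1 → C_0 maps an edge to its endpoints' difference, ∂[p,q] = q − p.
As a 11×27 matrix over Z this has rank 9, with invariant factors (1,1,1,1,1,1,1,1,1).

Boundary ∂_2: C_2 → C_1 sends each 2-simplex [p,q,r] to [q,r] − [p,r] + [p,q]. For instance
  ∂abi = bi − ai + ab,
  ∂fgh = gh − fh + fg.
The 27×17 boundary matrix has rank 16 and Smith normal form diag(1,1,1,1,1,1,1,1,1,1,1,1,1,1,1,1).

Reading off H_k = ker ∂_k / im ∂_{k+1}:

  H_0: rank C_0 − rank ∂_1 = 11 − 9 = 2, and the invariant factors of ∂_1 are all 1, so H_0 ≅ Z^2.
  H_1: rank ker ∂_1 − rank ∂_2 = (27 − 9) − 16 = 2, and the invariant factors of ∂_2 are all 1, so H_1 ≅ Z^2.
  H_2: rank ker ∂_2 − rank ∂_3 = (17 − 16) − 0 = 1, and there is no ∂_3, so H_2 ≅ Z.

(K is a triangulation of the disjoint union of the 2-simplex and the torus T^2.)

H_0 = Z^2,  H_1 = Z^2,  H_2 = Z.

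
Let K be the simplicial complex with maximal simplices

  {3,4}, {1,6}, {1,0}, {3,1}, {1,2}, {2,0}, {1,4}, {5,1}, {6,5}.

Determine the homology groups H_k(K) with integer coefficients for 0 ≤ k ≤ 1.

H_0 = Z,  H_1 = Z^3.

Order the vertices as 0 < 1 < 2 < 3 < 4 < 5 < 6. Listing each simplex with vertices in this order, K has dimension 1 with simplices:

  0-simplices (7): [0], [1], [2], [3], [4], [5], [6]
  1-simplices (9): [0,1], [0,2], [1,2], [1,3], [1,4], [1,5], [1,6], [3,4], [5,6]

so the chain groups are C_0 ≅ Z^7, C_1 ≅ Z^9.

∂_1: C_1 → C_0 maps an edge to its endpoints' difference, ∂[p,q] = q − p. For instance
  ∂[0,1] = [1] − [0].
The resulting 7×9 matrix has rank 6, and its Smith normal form has invariant factors (1,1,1,1,1,1).

Now H_k = ker ∂_k / im ∂_{k+1}, so:

  H_0: rank C_0 − rank ∂_1 = 7 − 6 = 1, and the invariant factors of ∂_1 are all 1, so H_0 = Z.
  H_1: rank ker ∂_1 − rank ∂_2 = (9 − 6) − 0 = 3, and there is no ∂_2, so H_1 = Z^3.

As a check, the Euler characteristic is 7 − 9 = -2, which agrees with 1 − 3 = -2.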